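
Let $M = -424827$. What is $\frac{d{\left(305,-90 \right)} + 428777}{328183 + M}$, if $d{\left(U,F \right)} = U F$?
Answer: $- \frac{401327}{96644} \approx -4.1526$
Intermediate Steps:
$d{\left(U,F \right)} = F U$
$\frac{d{\left(305,-90 \right)} + 428777}{328183 + M} = \frac{\left(-90\right) 305 + 428777}{328183 - 424827} = \frac{-27450 + 428777}{-96644} = 401327 \left(- \frac{1}{96644}\right) = - \frac{401327}{96644}$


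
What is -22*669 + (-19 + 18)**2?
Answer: -14717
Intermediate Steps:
-22*669 + (-19 + 18)**2 = -14718 + (-1)**2 = -14718 + 1 = -14717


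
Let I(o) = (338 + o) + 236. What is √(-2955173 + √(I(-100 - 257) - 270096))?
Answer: √(-2955173 + I*√269879) ≈ 0.15 + 1719.1*I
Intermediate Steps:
I(o) = 574 + o
√(-2955173 + √(I(-100 - 257) - 270096)) = √(-2955173 + √((574 + (-100 - 257)) - 270096)) = √(-2955173 + √((574 - 357) - 270096)) = √(-2955173 + √(217 - 270096)) = √(-2955173 + √(-269879)) = √(-2955173 + I*√269879)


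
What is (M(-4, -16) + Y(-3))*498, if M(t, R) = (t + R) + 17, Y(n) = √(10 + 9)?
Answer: -1494 + 498*√19 ≈ 676.73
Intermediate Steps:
Y(n) = √19
M(t, R) = 17 + R + t (M(t, R) = (R + t) + 17 = 17 + R + t)
(M(-4, -16) + Y(-3))*498 = ((17 - 16 - 4) + √19)*498 = (-3 + √19)*498 = -1494 + 498*√19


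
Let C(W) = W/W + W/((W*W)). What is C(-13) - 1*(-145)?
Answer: 1897/13 ≈ 145.92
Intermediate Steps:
C(W) = 1 + 1/W (C(W) = 1 + W/(W²) = 1 + W/W² = 1 + 1/W)
C(-13) - 1*(-145) = (1 - 13)/(-13) - 1*(-145) = -1/13*(-12) + 145 = 12/13 + 145 = 1897/13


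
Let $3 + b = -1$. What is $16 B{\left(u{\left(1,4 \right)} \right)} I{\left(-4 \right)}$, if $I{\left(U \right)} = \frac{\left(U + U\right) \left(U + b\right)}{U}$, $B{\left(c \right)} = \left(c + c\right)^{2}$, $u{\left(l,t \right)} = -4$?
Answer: $-16384$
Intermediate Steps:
$b = -4$ ($b = -3 - 1 = -4$)
$B{\left(c \right)} = 4 c^{2}$ ($B{\left(c \right)} = \left(2 c\right)^{2} = 4 c^{2}$)
$I{\left(U \right)} = -8 + 2 U$ ($I{\left(U \right)} = \frac{\left(U + U\right) \left(U - 4\right)}{U} = \frac{2 U \left(-4 + U\right)}{U} = -8 + 2 U$)
$16 B{\left(u{\left(1,4 \right)} \right)} I{\left(-4 \right)} = 16 \cdot 4 \left(-4\right)^{2} \left(-8 + 2 \left(-4\right)\right) = 16 \cdot 4 \cdot 16 \left(-8 - 8\right) = 16 \cdot 64 \left(-16\right) = 1024 \left(-16\right) = -16384$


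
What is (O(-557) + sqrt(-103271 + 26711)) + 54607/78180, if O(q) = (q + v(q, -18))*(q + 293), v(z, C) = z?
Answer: 22992479887/78180 + 4*I*sqrt(4785) ≈ 2.941e+5 + 276.69*I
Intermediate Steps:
O(q) = 2*q*(293 + q) (O(q) = (q + q)*(q + 293) = (2*q)*(293 + q) = 2*q*(293 + q))
(O(-557) + sqrt(-103271 + 26711)) + 54607/78180 = (2*(-557)*(293 - 557) + sqrt(-103271 + 26711)) + 54607/78180 = (2*(-557)*(-264) + sqrt(-76560)) + 54607*(1/78180) = (294096 + 4*I*sqrt(4785)) + 54607/78180 = 22992479887/78180 + 4*I*sqrt(4785)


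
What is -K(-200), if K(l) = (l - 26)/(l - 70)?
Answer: -113/135 ≈ -0.83704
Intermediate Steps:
K(l) = (-26 + l)/(-70 + l)
-K(-200) = -(-26 - 200)/(-70 - 200) = -(-226)/(-270) = -(-1)*(-226)/270 = -1*113/135 = -113/135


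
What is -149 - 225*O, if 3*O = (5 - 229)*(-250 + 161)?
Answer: -1495349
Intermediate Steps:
O = 19936/3 (O = ((5 - 229)*(-250 + 161))/3 = (-224*(-89))/3 = (1/3)*19936 = 19936/3 ≈ 6645.3)
-149 - 225*O = -149 - 225*19936/3 = -149 - 1495200 = -1495349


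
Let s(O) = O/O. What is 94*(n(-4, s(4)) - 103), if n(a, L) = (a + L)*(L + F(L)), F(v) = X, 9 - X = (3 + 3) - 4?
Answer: -11938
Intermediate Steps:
X = 7 (X = 9 - ((3 + 3) - 4) = 9 - (6 - 4) = 9 - 1*2 = 9 - 2 = 7)
F(v) = 7
s(O) = 1
n(a, L) = (7 + L)*(L + a) (n(a, L) = (a + L)*(L + 7) = (L + a)*(7 + L) = (7 + L)*(L + a))
94*(n(-4, s(4)) - 103) = 94*((1² + 7*1 + 7*(-4) + 1*(-4)) - 103) = 94*((1 + 7 - 28 - 4) - 103) = 94*(-24 - 103) = 94*(-127) = -11938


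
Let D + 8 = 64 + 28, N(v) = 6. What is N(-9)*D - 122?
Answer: 382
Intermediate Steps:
D = 84 (D = -8 + (64 + 28) = -8 + 92 = 84)
N(-9)*D - 122 = 6*84 - 122 = 504 - 122 = 382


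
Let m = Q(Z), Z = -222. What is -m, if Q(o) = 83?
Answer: -83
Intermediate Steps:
m = 83
-m = -1*83 = -83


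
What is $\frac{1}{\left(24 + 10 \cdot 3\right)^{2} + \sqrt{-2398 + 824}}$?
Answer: $\frac{1458}{4252315} - \frac{i \sqrt{1574}}{8504630} \approx 0.00034287 - 4.665 \cdot 10^{-6} i$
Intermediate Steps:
$\frac{1}{\left(24 + 10 \cdot 3\right)^{2} + \sqrt{-2398 + 824}} = \frac{1}{\left(24 + 30\right)^{2} + \sqrt{-1574}} = \frac{1}{54^{2} + i \sqrt{1574}} = \frac{1}{2916 + i \sqrt{1574}}$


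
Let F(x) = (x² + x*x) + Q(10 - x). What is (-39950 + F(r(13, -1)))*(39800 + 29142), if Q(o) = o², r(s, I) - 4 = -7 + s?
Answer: -2740444500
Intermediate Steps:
r(s, I) = -3 + s (r(s, I) = 4 + (-7 + s) = -3 + s)
F(x) = (10 - x)² + 2*x² (F(x) = (x² + x*x) + (10 - x)² = (x² + x²) + (10 - x)² = 2*x² + (10 - x)² = (10 - x)² + 2*x²)
(-39950 + F(r(13, -1)))*(39800 + 29142) = (-39950 + ((-10 + (-3 + 13))² + 2*(-3 + 13)²))*(39800 + 29142) = (-39950 + ((-10 + 10)² + 2*10²))*68942 = (-39950 + (0² + 2*100))*68942 = (-39950 + (0 + 200))*68942 = (-39950 + 200)*68942 = -39750*68942 = -2740444500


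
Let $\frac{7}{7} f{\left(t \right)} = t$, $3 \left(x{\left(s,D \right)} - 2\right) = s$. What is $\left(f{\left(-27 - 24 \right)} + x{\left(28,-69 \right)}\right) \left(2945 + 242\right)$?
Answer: $- \frac{379253}{3} \approx -1.2642 \cdot 10^{5}$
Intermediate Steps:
$x{\left(s,D \right)} = 2 + \frac{s}{3}$
$f{\left(t \right)} = t$
$\left(f{\left(-27 - 24 \right)} + x{\left(28,-69 \right)}\right) \left(2945 + 242\right) = \left(\left(-27 - 24\right) + \left(2 + \frac{1}{3} \cdot 28\right)\right) \left(2945 + 242\right) = \left(-51 + \left(2 + \frac{28}{3}\right)\right) 3187 = \left(-51 + \frac{34}{3}\right) 3187 = \left(- \frac{119}{3}\right) 3187 = - \frac{379253}{3}$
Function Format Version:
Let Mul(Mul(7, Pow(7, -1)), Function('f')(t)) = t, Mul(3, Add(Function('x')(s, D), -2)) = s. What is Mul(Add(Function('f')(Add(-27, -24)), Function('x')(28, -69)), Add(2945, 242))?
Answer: Rational(-379253, 3) ≈ -1.2642e+5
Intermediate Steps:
Function('x')(s, D) = Add(2, Mul(Rational(1, 3), s))
Function('f')(t) = t
Mul(Add(Function('f')(Add(-27, -24)), Function('x')(28, -69)), Add(2945, 242)) = Mul(Add(Add(-27, -24), Add(2, Mul(Rational(1, 3), 28))), Add(2945, 242)) = Mul(Add(-51, Add(2, Rational(28, 3))), 3187) = Mul(Add(-51, Rational(34, 3)), 3187) = Mul(Rational(-119, 3), 3187) = Rational(-379253, 3)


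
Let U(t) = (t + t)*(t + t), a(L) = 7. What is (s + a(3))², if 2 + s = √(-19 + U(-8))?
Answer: (5 + √237)² ≈ 415.95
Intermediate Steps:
U(t) = 4*t² (U(t) = (2*t)*(2*t) = 4*t²)
s = -2 + √237 (s = -2 + √(-19 + 4*(-8)²) = -2 + √(-19 + 4*64) = -2 + √(-19 + 256) = -2 + √237 ≈ 13.395)
(s + a(3))² = ((-2 + √237) + 7)² = (5 + √237)²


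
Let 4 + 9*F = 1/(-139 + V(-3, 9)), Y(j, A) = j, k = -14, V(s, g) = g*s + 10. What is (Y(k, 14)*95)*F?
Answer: 415625/702 ≈ 592.06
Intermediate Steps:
V(s, g) = 10 + g*s
F = -625/1404 (F = -4/9 + 1/(9*(-139 + (10 + 9*(-3)))) = -4/9 + 1/(9*(-139 + (10 - 27))) = -4/9 + 1/(9*(-139 - 17)) = -4/9 + (⅑)/(-156) = -4/9 + (⅑)*(-1/156) = -4/9 - 1/1404 = -625/1404 ≈ -0.44516)
(Y(k, 14)*95)*F = -14*95*(-625/1404) = -1330*(-625/1404) = 415625/702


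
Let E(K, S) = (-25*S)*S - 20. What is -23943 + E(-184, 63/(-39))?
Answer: -4060772/169 ≈ -24028.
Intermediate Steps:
E(K, S) = -20 - 25*S² (E(K, S) = -25*S² - 20 = -20 - 25*S²)
-23943 + E(-184, 63/(-39)) = -23943 + (-20 - 25*(63/(-39))²) = -23943 + (-20 - 25*(63*(-1/39))²) = -23943 + (-20 - 25*(-21/13)²) = -23943 + (-20 - 25*441/169) = -23943 + (-20 - 11025/169) = -23943 - 14405/169 = -4060772/169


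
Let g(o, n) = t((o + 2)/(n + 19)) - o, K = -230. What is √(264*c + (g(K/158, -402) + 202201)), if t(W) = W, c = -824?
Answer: 3*I*√1559738576989/30257 ≈ 123.83*I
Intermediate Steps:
g(o, n) = -o + (2 + o)/(19 + n) (g(o, n) = (o + 2)/(n + 19) - o = (2 + o)/(19 + n) - o = -o + (2 + o)/(19 + n))
√(264*c + (g(K/158, -402) + 202201)) = √(264*(-824) + ((2 - 230/158 - (-230/158)*(19 - 402))/(19 - 402) + 202201)) = √(-217536 + ((2 - 230*1/158 - 1*(-230*1/158)*(-383))/(-383) + 202201)) = √(-217536 + (-(2 - 115/79 - 1*(-115/79)*(-383))/383 + 202201)) = √(-217536 + (-(2 - 115/79 - 44045/79)/383 + 202201)) = √(-217536 + (-1/383*(-44002/79) + 202201)) = √(-217536 + (44002/30257 + 202201)) = √(-217536 + 6118039659/30257) = √(-463947093/30257) = 3*I*√1559738576989/30257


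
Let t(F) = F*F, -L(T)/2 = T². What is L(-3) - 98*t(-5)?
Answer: -2468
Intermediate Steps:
L(T) = -2*T²
t(F) = F²
L(-3) - 98*t(-5) = -2*(-3)² - 98*(-5)² = -2*9 - 98*25 = -18 - 2450 = -2468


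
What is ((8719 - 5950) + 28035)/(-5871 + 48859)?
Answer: 7701/10747 ≈ 0.71657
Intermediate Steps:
((8719 - 5950) + 28035)/(-5871 + 48859) = (2769 + 28035)/42988 = 30804*(1/42988) = 7701/10747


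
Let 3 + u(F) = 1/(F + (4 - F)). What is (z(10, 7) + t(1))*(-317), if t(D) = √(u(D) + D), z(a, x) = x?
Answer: -2219 - 317*I*√7/2 ≈ -2219.0 - 419.35*I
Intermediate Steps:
u(F) = -11/4 (u(F) = -3 + 1/(F + (4 - F)) = -3 + 1/4 = -3 + ¼ = -11/4)
t(D) = √(-11/4 + D)
(z(10, 7) + t(1))*(-317) = (7 + √(-11 + 4*1)/2)*(-317) = (7 + √(-11 + 4)/2)*(-317) = (7 + √(-7)/2)*(-317) = (7 + (I*√7)/2)*(-317) = (7 + I*√7/2)*(-317) = -2219 - 317*I*√7/2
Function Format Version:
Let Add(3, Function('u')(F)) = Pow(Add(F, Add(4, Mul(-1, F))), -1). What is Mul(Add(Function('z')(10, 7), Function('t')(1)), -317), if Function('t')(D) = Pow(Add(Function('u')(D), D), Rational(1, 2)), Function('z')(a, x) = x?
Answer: Add(-2219, Mul(Rational(-317, 2), I, Pow(7, Rational(1, 2)))) ≈ Add(-2219.0, Mul(-419.35, I))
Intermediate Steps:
Function('u')(F) = Rational(-11, 4) (Function('u')(F) = Add(-3, Pow(Add(F, Add(4, Mul(-1, F))), -1)) = Add(-3, Pow(4, -1)) = Add(-3, Rational(1, 4)) = Rational(-11, 4))
Function('t')(D) = Pow(Add(Rational(-11, 4), D), Rational(1, 2))
Mul(Add(Function('z')(10, 7), Function('t')(1)), -317) = Mul(Add(7, Mul(Rational(1, 2), Pow(Add(-11, Mul(4, 1)), Rational(1, 2)))), -317) = Mul(Add(7, Mul(Rational(1, 2), Pow(Add(-11, 4), Rational(1, 2)))), -317) = Mul(Add(7, Mul(Rational(1, 2), Pow(-7, Rational(1, 2)))), -317) = Mul(Add(7, Mul(Rational(1, 2), Mul(I, Pow(7, Rational(1, 2))))), -317) = Mul(Add(7, Mul(Rational(1, 2), I, Pow(7, Rational(1, 2)))), -317) = Add(-2219, Mul(Rational(-317, 2), I, Pow(7, Rational(1, 2))))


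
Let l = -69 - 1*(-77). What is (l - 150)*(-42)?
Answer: 5964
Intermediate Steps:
l = 8 (l = -69 + 77 = 8)
(l - 150)*(-42) = (8 - 150)*(-42) = -142*(-42) = 5964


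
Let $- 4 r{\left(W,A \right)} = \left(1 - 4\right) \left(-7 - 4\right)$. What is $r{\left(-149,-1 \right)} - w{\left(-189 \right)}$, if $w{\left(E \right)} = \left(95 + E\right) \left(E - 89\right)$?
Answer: $- \frac{104561}{4} \approx -26140.0$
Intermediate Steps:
$w{\left(E \right)} = \left(-89 + E\right) \left(95 + E\right)$ ($w{\left(E \right)} = \left(95 + E\right) \left(-89 + E\right) = \left(-89 + E\right) \left(95 + E\right)$)
$r{\left(W,A \right)} = - \frac{33}{4}$ ($r{\left(W,A \right)} = - \frac{\left(1 - 4\right) \left(-7 - 4\right)}{4} = - \frac{\left(1 - 4\right) \left(-11\right)}{4} = - \frac{\left(-3\right) \left(-11\right)}{4} = \left(- \frac{1}{4}\right) 33 = - \frac{33}{4}$)
$r{\left(-149,-1 \right)} - w{\left(-189 \right)} = - \frac{33}{4} - \left(-8455 + \left(-189\right)^{2} + 6 \left(-189\right)\right) = - \frac{33}{4} - \left(-8455 + 35721 - 1134\right) = - \frac{33}{4} - 26132 = - \frac{104561}{4}$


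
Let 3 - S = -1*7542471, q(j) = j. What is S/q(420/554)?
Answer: 348210883/35 ≈ 9.9489e+6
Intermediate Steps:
S = 7542474 (S = 3 - (-1)*7542471 = 3 - 1*(-7542471) = 3 + 7542471 = 7542474)
S/q(420/554) = 7542474/((420/554)) = 7542474/((420*(1/554))) = 7542474/(210/277) = 7542474*(277/210) = 348210883/35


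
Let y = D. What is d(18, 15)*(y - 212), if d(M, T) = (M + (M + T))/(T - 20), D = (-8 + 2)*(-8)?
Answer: 8364/5 ≈ 1672.8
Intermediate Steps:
D = 48 (D = -6*(-8) = 48)
y = 48
d(M, T) = (T + 2*M)/(-20 + T)
d(18, 15)*(y - 212) = ((15 + 2*18)/(-20 + 15))*(48 - 212) = ((15 + 36)/(-5))*(-164) = -⅕*51*(-164) = -51/5*(-164) = 8364/5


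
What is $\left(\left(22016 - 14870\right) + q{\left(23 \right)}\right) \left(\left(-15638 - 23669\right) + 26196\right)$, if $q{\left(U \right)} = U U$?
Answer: $-100626925$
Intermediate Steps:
$q{\left(U \right)} = U^{2}$
$\left(\left(22016 - 14870\right) + q{\left(23 \right)}\right) \left(\left(-15638 - 23669\right) + 26196\right) = \left(\left(22016 - 14870\right) + 23^{2}\right) \left(\left(-15638 - 23669\right) + 26196\right) = \left(\left(22016 - 14870\right) + 529\right) \left(-39307 + 26196\right) = \left(7146 + 529\right) \left(-13111\right) = 7675 \left(-13111\right) = -100626925$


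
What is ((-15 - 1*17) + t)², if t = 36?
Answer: 16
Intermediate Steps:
((-15 - 1*17) + t)² = ((-15 - 1*17) + 36)² = ((-15 - 17) + 36)² = (-32 + 36)² = 4² = 16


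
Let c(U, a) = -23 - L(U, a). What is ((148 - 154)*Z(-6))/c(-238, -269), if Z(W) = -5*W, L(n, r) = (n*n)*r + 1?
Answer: -45/3809303 ≈ -1.1813e-5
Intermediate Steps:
L(n, r) = 1 + r*n**2 (L(n, r) = n**2*r + 1 = r*n**2 + 1 = 1 + r*n**2)
c(U, a) = -24 - a*U**2 (c(U, a) = -23 - (1 + a*U**2) = -23 + (-1 - a*U**2) = -24 - a*U**2)
((148 - 154)*Z(-6))/c(-238, -269) = ((148 - 154)*(-5*(-6)))/(-24 - 1*(-269)*(-238)**2) = (-6*30)/(-24 - 1*(-269)*56644) = -180/(-24 + 15237236) = -180/15237212 = -180*1/15237212 = -45/3809303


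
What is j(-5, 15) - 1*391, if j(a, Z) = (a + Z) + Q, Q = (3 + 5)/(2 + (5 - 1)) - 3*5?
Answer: -1184/3 ≈ -394.67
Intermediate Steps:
Q = -41/3 (Q = 8/(2 + 4) - 15 = 8/6 - 15 = 8*(⅙) - 15 = 4/3 - 15 = -41/3 ≈ -13.667)
j(a, Z) = -41/3 + Z + a (j(a, Z) = (a + Z) - 41/3 = (Z + a) - 41/3 = -41/3 + Z + a)
j(-5, 15) - 1*391 = (-41/3 + 15 - 5) - 1*391 = -11/3 - 391 = -1184/3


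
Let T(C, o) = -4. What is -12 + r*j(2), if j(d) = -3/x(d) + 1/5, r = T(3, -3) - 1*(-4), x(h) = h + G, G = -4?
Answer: -12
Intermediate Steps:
x(h) = -4 + h (x(h) = h - 4 = -4 + h)
r = 0 (r = -4 - 1*(-4) = -4 + 4 = 0)
j(d) = 1/5 - 3/(-4 + d) (j(d) = -3/(-4 + d) + 1/5 = 1/5 - 3/(-4 + d))
-12 + r*j(2) = -12 + 0*((-19 + 2)/(5*(-4 + 2))) = -12 + 0*((1/5)*(-17)/(-2)) = -12 + 0*((1/5)*(-1/2)*(-17)) = -12 + 0*(17/10) = -12 + 0 = -12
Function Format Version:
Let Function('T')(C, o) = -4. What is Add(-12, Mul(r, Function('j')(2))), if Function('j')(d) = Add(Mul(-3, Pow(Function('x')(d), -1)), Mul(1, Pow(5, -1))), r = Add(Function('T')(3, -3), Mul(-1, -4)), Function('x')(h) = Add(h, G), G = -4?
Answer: -12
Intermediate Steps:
Function('x')(h) = Add(-4, h) (Function('x')(h) = Add(h, -4) = Add(-4, h))
r = 0 (r = Add(-4, Mul(-1, -4)) = Add(-4, 4) = 0)
Function('j')(d) = Add(Rational(1, 5), Mul(-3, Pow(Add(-4, d), -1))) (Function('j')(d) = Add(Mul(-3, Pow(Add(-4, d), -1)), Mul(1, Pow(5, -1))) = Add(Mul(-3, Pow(Add(-4, d), -1)), Mul(1, Rational(1, 5))) = Add(Mul(-3, Pow(Add(-4, d), -1)), Rational(1, 5)) = Add(Rational(1, 5), Mul(-3, Pow(Add(-4, d), -1))))
Add(-12, Mul(r, Function('j')(2))) = Add(-12, Mul(0, Mul(Rational(1, 5), Pow(Add(-4, 2), -1), Add(-19, 2)))) = Add(-12, Mul(0, Mul(Rational(1, 5), Pow(-2, -1), -17))) = Add(-12, Mul(0, Mul(Rational(1, 5), Rational(-1, 2), -17))) = Add(-12, Mul(0, Rational(17, 10))) = Add(-12, 0) = -12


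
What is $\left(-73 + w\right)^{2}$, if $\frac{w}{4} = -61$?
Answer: $100489$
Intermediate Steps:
$w = -244$ ($w = 4 \left(-61\right) = -244$)
$\left(-73 + w\right)^{2} = \left(-73 - 244\right)^{2} = \left(-317\right)^{2} = 100489$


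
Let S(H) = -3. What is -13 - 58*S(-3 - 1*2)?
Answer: 161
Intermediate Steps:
-13 - 58*S(-3 - 1*2) = -13 - 58*(-3) = -13 + 174 = 161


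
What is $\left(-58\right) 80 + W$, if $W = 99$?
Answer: $-4541$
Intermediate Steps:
$\left(-58\right) 80 + W = \left(-58\right) 80 + 99 = -4640 + 99 = -4541$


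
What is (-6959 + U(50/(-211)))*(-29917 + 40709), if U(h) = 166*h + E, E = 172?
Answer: -15544332744/211 ≈ -7.3670e+7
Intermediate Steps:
U(h) = 172 + 166*h (U(h) = 166*h + 172 = 172 + 166*h)
(-6959 + U(50/(-211)))*(-29917 + 40709) = (-6959 + (172 + 166*(50/(-211))))*(-29917 + 40709) = (-6959 + (172 + 166*(50*(-1/211))))*10792 = (-6959 + (172 + 166*(-50/211)))*10792 = (-6959 + (172 - 8300/211))*10792 = (-6959 + 27992/211)*10792 = -1440357/211*10792 = -15544332744/211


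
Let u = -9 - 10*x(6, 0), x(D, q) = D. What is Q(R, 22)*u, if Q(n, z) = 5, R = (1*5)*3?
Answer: -345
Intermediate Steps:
R = 15 (R = 5*3 = 15)
u = -69 (u = -9 - 10*6 = -9 - 60 = -69)
Q(R, 22)*u = 5*(-69) = -345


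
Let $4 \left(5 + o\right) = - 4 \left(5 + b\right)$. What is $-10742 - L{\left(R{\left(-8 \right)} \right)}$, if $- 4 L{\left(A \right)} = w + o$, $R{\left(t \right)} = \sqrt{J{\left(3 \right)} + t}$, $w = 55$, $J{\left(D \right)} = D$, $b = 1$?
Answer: $-10731$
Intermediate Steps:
$o = -11$ ($o = -5 + \frac{\left(-4\right) \left(5 + 1\right)}{4} = -5 + \frac{\left(-4\right) 6}{4} = -5 + \frac{1}{4} \left(-24\right) = -5 - 6 = -11$)
$R{\left(t \right)} = \sqrt{3 + t}$
$L{\left(A \right)} = -11$ ($L{\left(A \right)} = - \frac{55 - 11}{4} = \left(- \frac{1}{4}\right) 44 = -11$)
$-10742 - L{\left(R{\left(-8 \right)} \right)} = -10742 - -11 = -10742 + 11 = -10731$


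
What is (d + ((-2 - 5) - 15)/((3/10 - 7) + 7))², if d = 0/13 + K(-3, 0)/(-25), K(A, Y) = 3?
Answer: 30349081/5625 ≈ 5395.4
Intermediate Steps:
d = -3/25 (d = 0/13 + 3/(-25) = 0*(1/13) + 3*(-1/25) = 0 - 3/25 = -3/25 ≈ -0.12000)
(d + ((-2 - 5) - 15)/((3/10 - 7) + 7))² = (-3/25 + ((-2 - 5) - 15)/((3/10 - 7) + 7))² = (-3/25 + (-7 - 15)/((3*(⅒) - 7) + 7))² = (-3/25 - 22/((3/10 - 7) + 7))² = (-3/25 - 22/(-67/10 + 7))² = (-3/25 - 22/3/10)² = (-3/25 - 22*10/3)² = (-3/25 - 220/3)² = (-5509/75)² = 30349081/5625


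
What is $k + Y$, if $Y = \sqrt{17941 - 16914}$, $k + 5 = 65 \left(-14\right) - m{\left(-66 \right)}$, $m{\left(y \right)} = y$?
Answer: $-849 + \sqrt{1027} \approx -816.95$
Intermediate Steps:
$k = -849$ ($k = -5 + \left(65 \left(-14\right) - -66\right) = -5 + \left(-910 + 66\right) = -5 - 844 = -849$)
$Y = \sqrt{1027} \approx 32.047$
$k + Y = -849 + \sqrt{1027}$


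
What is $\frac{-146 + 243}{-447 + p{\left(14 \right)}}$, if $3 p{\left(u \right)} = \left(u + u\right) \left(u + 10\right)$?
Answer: $- \frac{97}{223} \approx -0.43498$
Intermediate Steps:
$p{\left(u \right)} = \frac{2 u \left(10 + u\right)}{3}$ ($p{\left(u \right)} = \frac{\left(u + u\right) \left(u + 10\right)}{3} = \frac{2 u \left(10 + u\right)}{3}$)
$\frac{-146 + 243}{-447 + p{\left(14 \right)}} = \frac{-146 + 243}{-447 + \frac{2}{3} \cdot 14 \left(10 + 14\right)} = \frac{97}{-447 + \frac{2}{3} \cdot 14 \cdot 24} = \frac{97}{-447 + 224} = \frac{97}{-223} = 97 \left(- \frac{1}{223}\right) = - \frac{97}{223}$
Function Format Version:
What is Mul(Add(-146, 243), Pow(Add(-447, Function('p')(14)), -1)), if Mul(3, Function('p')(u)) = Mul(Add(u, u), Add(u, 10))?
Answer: Rational(-97, 223) ≈ -0.43498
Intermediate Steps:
Function('p')(u) = Mul(Rational(2, 3), u, Add(10, u)) (Function('p')(u) = Mul(Rational(1, 3), Mul(Add(u, u), Add(u, 10))) = Mul(Rational(1, 3), Mul(Mul(2, u), Add(10, u))) = Mul(Rational(1, 3), Mul(2, u, Add(10, u))) = Mul(Rational(2, 3), u, Add(10, u)))
Mul(Add(-146, 243), Pow(Add(-447, Function('p')(14)), -1)) = Mul(Add(-146, 243), Pow(Add(-447, Mul(Rational(2, 3), 14, Add(10, 14))), -1)) = Mul(97, Pow(Add(-447, Mul(Rational(2, 3), 14, 24)), -1)) = Mul(97, Pow(Add(-447, 224), -1)) = Mul(97, Pow(-223, -1)) = Mul(97, Rational(-1, 223)) = Rational(-97, 223)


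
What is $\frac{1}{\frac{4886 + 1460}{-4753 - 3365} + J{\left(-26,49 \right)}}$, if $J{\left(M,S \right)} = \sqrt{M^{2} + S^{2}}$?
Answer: $\frac{12879207}{50684987108} + \frac{16475481 \sqrt{3077}}{50684987108} \approx 0.018285$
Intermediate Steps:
$\frac{1}{\frac{4886 + 1460}{-4753 - 3365} + J{\left(-26,49 \right)}} = \frac{1}{\frac{4886 + 1460}{-4753 - 3365} + \sqrt{\left(-26\right)^{2} + 49^{2}}} = \frac{1}{\frac{6346}{-8118} + \sqrt{676 + 2401}} = \frac{1}{6346 \left(- \frac{1}{8118}\right) + \sqrt{3077}} = \frac{1}{- \frac{3173}{4059} + \sqrt{3077}}$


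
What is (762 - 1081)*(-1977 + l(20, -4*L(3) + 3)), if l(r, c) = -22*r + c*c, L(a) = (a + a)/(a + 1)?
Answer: 768152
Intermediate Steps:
L(a) = 2*a/(1 + a) (L(a) = (2*a)/(1 + a) = 2*a/(1 + a))
l(r, c) = c² - 22*r (l(r, c) = -22*r + c² = c² - 22*r)
(762 - 1081)*(-1977 + l(20, -4*L(3) + 3)) = (762 - 1081)*(-1977 + ((-8*3/(1 + 3) + 3)² - 22*20)) = -319*(-1977 + ((-8*3/4 + 3)² - 440)) = -319*(-1977 + ((-4*3/2 + 3)² - 440)) = -319*(-1977 + ((-6 + 3)² - 440)) = -319*(-1977 + ((-3)² - 440)) = -319*(-1977 + (9 - 440)) = -319*(-1977 - 431) = -319*(-2408) = 768152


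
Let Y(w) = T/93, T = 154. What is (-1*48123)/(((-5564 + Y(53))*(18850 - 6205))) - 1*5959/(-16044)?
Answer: 2169500702317/5830419201180 ≈ 0.37210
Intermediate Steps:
Y(w) = 154/93
(-1*48123)/(((-5564 + Y(53))*(18850 - 6205))) - 1*5959/(-16044) = (-1*48123)/(((-5564 + 154/93)*(18850 - 6205))) - 1*5959/(-16044) = -48123/((-517298/93*12645)) - 5959*(-1/16044) = -48123/(-2180411070/31) + 5959/16044 = -48123*(-31/2180411070) + 5959/16044 = 497271/726803690 + 5959/16044 = 2169500702317/5830419201180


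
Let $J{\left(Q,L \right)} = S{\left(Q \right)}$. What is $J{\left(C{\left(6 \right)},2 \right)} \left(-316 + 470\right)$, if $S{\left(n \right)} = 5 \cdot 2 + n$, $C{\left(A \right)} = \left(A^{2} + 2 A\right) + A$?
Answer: $9856$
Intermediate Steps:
$C{\left(A \right)} = A^{2} + 3 A$
$S{\left(n \right)} = 10 + n$
$J{\left(Q,L \right)} = 10 + Q$
$J{\left(C{\left(6 \right)},2 \right)} \left(-316 + 470\right) = \left(10 + 6 \left(3 + 6\right)\right) \left(-316 + 470\right) = \left(10 + 6 \cdot 9\right) 154 = \left(10 + 54\right) 154 = 64 \cdot 154 = 9856$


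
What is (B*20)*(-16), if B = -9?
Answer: 2880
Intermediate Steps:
(B*20)*(-16) = -9*20*(-16) = -180*(-16) = 2880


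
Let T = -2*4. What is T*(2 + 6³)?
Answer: -1744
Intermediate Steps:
T = -8
T*(2 + 6³) = -8*(2 + 6³) = -8*(2 + 216) = -8*218 = -1744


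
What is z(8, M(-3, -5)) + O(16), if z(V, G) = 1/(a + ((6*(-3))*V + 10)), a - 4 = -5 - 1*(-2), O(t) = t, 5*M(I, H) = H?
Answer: 2127/133 ≈ 15.992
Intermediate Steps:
M(I, H) = H/5
a = 1 (a = 4 + (-5 - 1*(-2)) = 4 + (-5 + 2) = 4 - 3 = 1)
z(V, G) = 1/(11 - 18*V) (z(V, G) = 1/(1 + ((6*(-3))*V + 10)) = 1/(1 + (-18*V + 10)) = 1/(1 + (10 - 18*V)) = 1/(11 - 18*V))
z(8, M(-3, -5)) + O(16) = 1/(11 - 18*8) + 16 = 1/(11 - 144) + 16 = 1/(-133) + 16 = -1/133 + 16 = 2127/133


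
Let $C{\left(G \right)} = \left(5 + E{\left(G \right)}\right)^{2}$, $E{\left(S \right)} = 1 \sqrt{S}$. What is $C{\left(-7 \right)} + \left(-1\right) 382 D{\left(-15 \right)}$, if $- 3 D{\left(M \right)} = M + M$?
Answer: $-3802 + 10 i \sqrt{7} \approx -3802.0 + 26.458 i$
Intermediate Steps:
$D{\left(M \right)} = - \frac{2 M}{3}$ ($D{\left(M \right)} = - \frac{M + M}{3} = - \frac{2 M}{3}$)
$E{\left(S \right)} = \sqrt{S}$
$C{\left(G \right)} = \left(5 + \sqrt{G}\right)^{2}$
$C{\left(-7 \right)} + \left(-1\right) 382 D{\left(-15 \right)} = \left(5 + \sqrt{-7}\right)^{2} + \left(-1\right) 382 \left(\left(- \frac{2}{3}\right) \left(-15\right)\right) = \left(5 + i \sqrt{7}\right)^{2} - 3820 = -3820 + \left(5 + i \sqrt{7}\right)^{2}$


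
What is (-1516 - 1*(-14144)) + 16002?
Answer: 28630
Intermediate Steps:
(-1516 - 1*(-14144)) + 16002 = (-1516 + 14144) + 16002 = 12628 + 16002 = 28630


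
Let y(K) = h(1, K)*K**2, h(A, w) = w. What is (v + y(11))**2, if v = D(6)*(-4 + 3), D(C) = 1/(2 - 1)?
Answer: 1768900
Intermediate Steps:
y(K) = K**3 (y(K) = K*K**2 = K**3)
D(C) = 1 (D(C) = 1/1 = 1)
v = -1 (v = 1*(-4 + 3) = 1*(-1) = -1)
(v + y(11))**2 = (-1 + 11**3)**2 = (-1 + 1331)**2 = 1330**2 = 1768900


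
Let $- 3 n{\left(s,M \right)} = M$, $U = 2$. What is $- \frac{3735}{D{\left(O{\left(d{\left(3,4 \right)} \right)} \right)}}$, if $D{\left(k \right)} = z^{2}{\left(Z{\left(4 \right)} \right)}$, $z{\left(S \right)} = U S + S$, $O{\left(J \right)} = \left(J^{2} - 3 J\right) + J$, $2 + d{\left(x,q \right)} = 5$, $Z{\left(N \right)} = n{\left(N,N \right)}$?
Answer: $- \frac{3735}{16} \approx -233.44$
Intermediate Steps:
$n{\left(s,M \right)} = - \frac{M}{3}$
$Z{\left(N \right)} = - \frac{N}{3}$
$d{\left(x,q \right)} = 3$ ($d{\left(x,q \right)} = -2 + 5 = 3$)
$O{\left(J \right)} = J^{2} - 2 J$
$z{\left(S \right)} = 3 S$ ($z{\left(S \right)} = 2 S + S = 3 S$)
$D{\left(k \right)} = 16$ ($D{\left(k \right)} = \left(3 \left(\left(- \frac{1}{3}\right) 4\right)\right)^{2} = \left(3 \left(- \frac{4}{3}\right)\right)^{2} = \left(-4\right)^{2} = 16$)
$- \frac{3735}{D{\left(O{\left(d{\left(3,4 \right)} \right)} \right)}} = - \frac{3735}{16}$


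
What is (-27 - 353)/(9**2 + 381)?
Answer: -190/231 ≈ -0.82251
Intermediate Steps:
(-27 - 353)/(9**2 + 381) = -380/(81 + 381) = -380/462 = -380*1/462 = -190/231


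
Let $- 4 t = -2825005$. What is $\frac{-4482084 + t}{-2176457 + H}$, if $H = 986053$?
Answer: $\frac{15103331}{4761616} \approx 3.1719$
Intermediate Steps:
$t = \frac{2825005}{4}$ ($t = \left(- \frac{1}{4}\right) \left(-2825005\right) = \frac{2825005}{4} \approx 7.0625 \cdot 10^{5}$)
$\frac{-4482084 + t}{-2176457 + H} = \frac{-4482084 + \frac{2825005}{4}}{-2176457 + 986053} = - \frac{15103331}{4 \left(-1190404\right)} = \left(- \frac{15103331}{4}\right) \left(- \frac{1}{1190404}\right) = \frac{15103331}{4761616}$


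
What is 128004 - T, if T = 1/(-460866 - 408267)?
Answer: 111252500533/869133 ≈ 1.2800e+5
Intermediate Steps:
T = -1/869133 (T = 1/(-869133) = -1/869133 ≈ -1.1506e-6)
128004 - T = 128004 - 1*(-1/869133) = 128004 + 1/869133 = 111252500533/869133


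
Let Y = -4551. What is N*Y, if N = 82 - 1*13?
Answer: -314019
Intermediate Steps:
N = 69 (N = 82 - 13 = 69)
N*Y = 69*(-4551) = -314019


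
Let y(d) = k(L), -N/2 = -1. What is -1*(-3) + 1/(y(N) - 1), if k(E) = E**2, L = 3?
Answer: 25/8 ≈ 3.1250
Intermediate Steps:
N = 2 (N = -2*(-1) = 2)
y(d) = 9 (y(d) = 3**2 = 9)
-1*(-3) + 1/(y(N) - 1) = -1*(-3) + 1/(9 - 1) = 3 + 1/8 = 25/8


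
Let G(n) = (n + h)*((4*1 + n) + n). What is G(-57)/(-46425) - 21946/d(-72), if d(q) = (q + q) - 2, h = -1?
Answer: 101791157/677805 ≈ 150.18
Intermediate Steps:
d(q) = -2 + 2*q (d(q) = 2*q - 2 = -2 + 2*q)
G(n) = (-1 + n)*(4 + 2*n) (G(n) = (n - 1)*((4*1 + n) + n) = (-1 + n)*((4 + n) + n) = (-1 + n)*(4 + 2*n))
G(-57)/(-46425) - 21946/d(-72) = (-4 + 2*(-57) + 2*(-57)²)/(-46425) - 21946/(-2 + 2*(-72)) = (-4 - 114 + 2*3249)*(-1/46425) - 21946/(-2 - 144) = (-4 - 114 + 6498)*(-1/46425) - 21946/(-146) = 6380*(-1/46425) - 21946*(-1/146) = -1276/9285 + 10973/73 = 101791157/677805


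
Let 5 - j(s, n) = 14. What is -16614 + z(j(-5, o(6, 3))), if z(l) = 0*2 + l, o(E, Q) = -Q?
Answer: -16623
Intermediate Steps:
j(s, n) = -9 (j(s, n) = 5 - 1*14 = 5 - 14 = -9)
z(l) = l (z(l) = 0 + l = l)
-16614 + z(j(-5, o(6, 3))) = -16614 - 9 = -16623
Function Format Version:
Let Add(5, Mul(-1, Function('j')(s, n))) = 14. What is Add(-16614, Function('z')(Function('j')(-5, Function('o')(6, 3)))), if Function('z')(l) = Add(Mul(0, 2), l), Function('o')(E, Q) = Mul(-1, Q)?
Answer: -16623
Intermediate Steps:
Function('j')(s, n) = -9 (Function('j')(s, n) = Add(5, Mul(-1, 14)) = Add(5, -14) = -9)
Function('z')(l) = l (Function('z')(l) = Add(0, l) = l)
Add(-16614, Function('z')(Function('j')(-5, Function('o')(6, 3)))) = Add(-16614, -9) = -16623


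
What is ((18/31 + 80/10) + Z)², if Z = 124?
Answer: 16892100/961 ≈ 17578.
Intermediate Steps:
((18/31 + 80/10) + Z)² = ((18/31 + 80/10) + 124)² = ((18*(1/31) + 80*(⅒)) + 124)² = ((18/31 + 8) + 124)² = (266/31 + 124)² = (4110/31)² = 16892100/961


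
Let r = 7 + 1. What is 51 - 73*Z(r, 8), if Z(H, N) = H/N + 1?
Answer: -95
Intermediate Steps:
r = 8
Z(H, N) = 1 + H/N
51 - 73*Z(r, 8) = 51 - 73*(8 + 8)/8 = 51 - 73*16/8 = 51 - 73*2 = 51 - 146 = -95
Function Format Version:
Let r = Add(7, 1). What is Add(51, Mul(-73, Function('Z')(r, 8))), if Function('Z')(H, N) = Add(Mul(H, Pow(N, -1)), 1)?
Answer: -95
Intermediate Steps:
r = 8
Function('Z')(H, N) = Add(1, Mul(H, Pow(N, -1)))
Add(51, Mul(-73, Function('Z')(r, 8))) = Add(51, Mul(-73, Mul(Pow(8, -1), Add(8, 8)))) = Add(51, Mul(-73, Mul(Rational(1, 8), 16))) = Add(51, Mul(-73, 2)) = Add(51, -146) = -95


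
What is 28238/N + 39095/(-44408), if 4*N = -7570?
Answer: -379422969/24012040 ≈ -15.801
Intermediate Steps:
N = -3785/2 (N = (¼)*(-7570) = -3785/2 ≈ -1892.5)
28238/N + 39095/(-44408) = 28238/(-3785/2) + 39095/(-44408) = 28238*(-2/3785) + 39095*(-1/44408) = -56476/3785 - 5585/6344 = -379422969/24012040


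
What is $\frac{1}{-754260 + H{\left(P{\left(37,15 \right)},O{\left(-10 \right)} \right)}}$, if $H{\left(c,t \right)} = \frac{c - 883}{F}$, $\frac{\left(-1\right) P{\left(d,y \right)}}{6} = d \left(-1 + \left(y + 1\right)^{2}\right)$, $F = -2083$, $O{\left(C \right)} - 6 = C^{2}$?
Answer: $- \frac{2083}{1571066087} \approx -1.3259 \cdot 10^{-6}$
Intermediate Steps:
$O{\left(C \right)} = 6 + C^{2}$
$P{\left(d,y \right)} = - 6 d \left(-1 + \left(1 + y\right)^{2}\right)$ ($P{\left(d,y \right)} = - 6 d \left(-1 + \left(y + 1\right)^{2}\right) = - 6 d \left(-1 + \left(1 + y\right)^{2}\right)$)
$H{\left(c,t \right)} = \frac{883}{2083} - \frac{c}{2083}$ ($H{\left(c,t \right)} = \frac{c - 883}{-2083} = \left(-883 + c\right) \left(- \frac{1}{2083}\right) = \frac{883}{2083} - \frac{c}{2083}$)
$\frac{1}{-754260 + H{\left(P{\left(37,15 \right)},O{\left(-10 \right)} \right)}} = \frac{1}{-754260 - \left(- \frac{883}{2083} + \frac{6 \cdot 37 \cdot 15 \left(-2 - 15\right)}{2083}\right)} = \frac{1}{-754260 - \left(- \frac{883}{2083} + \frac{6 \cdot 37 \cdot 15 \left(-17\right)}{2083}\right)} = \frac{1}{-754260 + \left(\frac{883}{2083} - - \frac{56610}{2083}\right)} = \frac{1}{-754260 + \left(\frac{883}{2083} + \frac{56610}{2083}\right)} = \frac{1}{-754260 + \frac{57493}{2083}} = \frac{1}{- \frac{1571066087}{2083}} = - \frac{2083}{1571066087}$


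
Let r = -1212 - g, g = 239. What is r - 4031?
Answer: -5482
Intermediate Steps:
r = -1451 (r = -1212 - 1*239 = -1212 - 239 = -1451)
r - 4031 = -1451 - 4031 = -5482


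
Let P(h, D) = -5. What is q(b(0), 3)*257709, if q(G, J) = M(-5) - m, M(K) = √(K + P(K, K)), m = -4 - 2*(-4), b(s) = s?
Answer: -1030836 + 257709*I*√10 ≈ -1.0308e+6 + 8.1495e+5*I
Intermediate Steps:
m = 4 (m = -4 + 8 = 4)
M(K) = √(-5 + K) (M(K) = √(K - 5) = √(-5 + K))
q(G, J) = -4 + I*√10 (q(G, J) = √(-5 - 5) - 1*4 = √(-10) - 4 = I*√10 - 4 = -4 + I*√10)
q(b(0), 3)*257709 = (-4 + I*√10)*257709 = -1030836 + 257709*I*√10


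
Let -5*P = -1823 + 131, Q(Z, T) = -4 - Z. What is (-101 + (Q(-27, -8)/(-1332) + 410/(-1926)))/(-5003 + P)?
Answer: 72138625/3324087252 ≈ 0.021702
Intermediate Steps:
P = 1692/5 (P = -(-1823 + 131)/5 = -⅕*(-1692) = 1692/5 ≈ 338.40)
(-101 + (Q(-27, -8)/(-1332) + 410/(-1926)))/(-5003 + P) = (-101 + ((-4 - 1*(-27))/(-1332) + 410/(-1926)))/(-5003 + 1692/5) = (-101 + ((-4 + 27)*(-1/1332) + 410*(-1/1926)))/(-23323/5) = (-101 + (23*(-1/1332) - 205/963))*(-5/23323) = (-101 + (-23/1332 - 205/963))*(-5/23323) = (-101 - 32801/142524)*(-5/23323) = -14427725/142524*(-5/23323) = 72138625/3324087252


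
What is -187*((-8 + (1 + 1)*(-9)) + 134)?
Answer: -20196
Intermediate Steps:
-187*((-8 + (1 + 1)*(-9)) + 134) = -187*((-8 + 2*(-9)) + 134) = -187*((-8 - 18) + 134) = -187*(-26 + 134) = -187*108 = -20196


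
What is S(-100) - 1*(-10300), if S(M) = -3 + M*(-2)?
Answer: 10497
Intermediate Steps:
S(M) = -3 - 2*M
S(-100) - 1*(-10300) = (-3 - 2*(-100)) - 1*(-10300) = (-3 + 200) + 10300 = 197 + 10300 = 10497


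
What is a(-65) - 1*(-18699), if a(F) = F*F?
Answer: 22924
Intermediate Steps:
a(F) = F**2
a(-65) - 1*(-18699) = (-65)**2 - 1*(-18699) = 4225 + 18699 = 22924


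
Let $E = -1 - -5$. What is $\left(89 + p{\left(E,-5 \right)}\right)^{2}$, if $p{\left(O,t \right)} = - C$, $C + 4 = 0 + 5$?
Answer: $7744$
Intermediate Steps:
$C = 1$ ($C = -4 + \left(0 + 5\right) = -4 + 5 = 1$)
$E = 4$ ($E = -1 + 5 = 4$)
$p{\left(O,t \right)} = -1$ ($p{\left(O,t \right)} = \left(-1\right) 1 = -1$)
$\left(89 + p{\left(E,-5 \right)}\right)^{2} = \left(89 - 1\right)^{2} = 88^{2} = 7744$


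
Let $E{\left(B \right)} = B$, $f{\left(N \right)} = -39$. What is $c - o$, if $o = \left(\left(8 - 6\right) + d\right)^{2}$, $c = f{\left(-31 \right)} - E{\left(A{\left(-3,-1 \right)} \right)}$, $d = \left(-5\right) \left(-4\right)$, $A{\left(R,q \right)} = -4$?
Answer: $-519$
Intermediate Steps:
$d = 20$
$c = -35$ ($c = -39 - -4 = -39 + 4 = -35$)
$o = 484$ ($o = \left(\left(8 - 6\right) + 20\right)^{2} = \left(2 + 20\right)^{2} = 22^{2} = 484$)
$c - o = -35 - 484 = -519$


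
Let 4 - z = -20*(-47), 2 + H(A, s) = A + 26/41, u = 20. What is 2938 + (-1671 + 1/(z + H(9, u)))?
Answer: 48225780/38063 ≈ 1267.0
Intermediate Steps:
H(A, s) = -56/41 + A (H(A, s) = -2 + (A + 26/41) = -2 + (26/41 + A) = -56/41 + A)
z = -936 (z = 4 - (-20)*(-47) = 4 - 1*940 = 4 - 940 = -936)
2938 + (-1671 + 1/(z + H(9, u))) = 2938 + (-1671 + 1/(-936 + (-56/41 + 9))) = 2938 + (-1671 + 1/(-936 + 313/41)) = 2938 + (-1671 + 1/(-38063/41)) = 2938 + (-1671 - 41/38063) = 2938 - 63603314/38063 = 48225780/38063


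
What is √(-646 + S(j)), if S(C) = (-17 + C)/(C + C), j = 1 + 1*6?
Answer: 3*I*√3521/7 ≈ 25.431*I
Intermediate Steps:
j = 7 (j = 1 + 6 = 7)
S(C) = (-17 + C)/(2*C) (S(C) = (-17 + C)/((2*C)) = (-17 + C)*(1/(2*C)) = (-17 + C)/(2*C))
√(-646 + S(j)) = √(-646 + (½)*(-17 + 7)/7) = √(-646 + (½)*(⅐)*(-10)) = √(-646 - 5/7) = √(-4527/7) = 3*I*√3521/7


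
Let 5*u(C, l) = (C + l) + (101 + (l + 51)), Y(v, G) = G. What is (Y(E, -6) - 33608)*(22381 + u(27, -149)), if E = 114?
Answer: -3757574604/5 ≈ -7.5151e+8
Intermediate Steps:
u(C, l) = 152/5 + C/5 + 2*l/5 (u(C, l) = ((C + l) + (101 + (l + 51)))/5 = ((C + l) + (101 + (51 + l)))/5 = ((C + l) + (152 + l))/5 = (152 + C + 2*l)/5 = 152/5 + C/5 + 2*l/5)
(Y(E, -6) - 33608)*(22381 + u(27, -149)) = (-6 - 33608)*(22381 + (152/5 + (1/5)*27 + (2/5)*(-149))) = -33614*(22381 + (152/5 + 27/5 - 298/5)) = -33614*(22381 - 119/5) = -33614*111786/5 = -3757574604/5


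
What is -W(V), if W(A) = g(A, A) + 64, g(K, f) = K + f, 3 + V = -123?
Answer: 188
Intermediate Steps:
V = -126 (V = -3 - 123 = -126)
W(A) = 64 + 2*A (W(A) = (A + A) + 64 = 2*A + 64 = 64 + 2*A)
-W(V) = -(64 + 2*(-126)) = -(64 - 252) = -1*(-188) = 188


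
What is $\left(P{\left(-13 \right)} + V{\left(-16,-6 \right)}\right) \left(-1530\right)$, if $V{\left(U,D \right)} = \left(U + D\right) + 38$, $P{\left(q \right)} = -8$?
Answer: $-12240$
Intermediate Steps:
$V{\left(U,D \right)} = 38 + D + U$ ($V{\left(U,D \right)} = \left(D + U\right) + 38 = 38 + D + U$)
$\left(P{\left(-13 \right)} + V{\left(-16,-6 \right)}\right) \left(-1530\right) = \left(-8 - -16\right) \left(-1530\right) = \left(-8 + 16\right) \left(-1530\right) = 8 \left(-1530\right) = -12240$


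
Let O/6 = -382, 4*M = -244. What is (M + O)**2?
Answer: 5536609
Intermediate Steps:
M = -61 (M = (1/4)*(-244) = -61)
O = -2292 (O = 6*(-382) = -2292)
(M + O)**2 = (-61 - 2292)**2 = (-2353)**2 = 5536609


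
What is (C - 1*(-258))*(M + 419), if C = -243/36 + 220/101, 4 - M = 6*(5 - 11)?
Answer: 46994715/404 ≈ 1.1632e+5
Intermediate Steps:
M = 40 (M = 4 - 6*(5 - 11) = 4 - 6*(-6) = 4 - 1*(-36) = 4 + 36 = 40)
C = -1847/404 (C = -243*1/36 + 220*(1/101) = -27/4 + 220/101 = -1847/404 ≈ -4.5718)
(C - 1*(-258))*(M + 419) = (-1847/404 - 1*(-258))*(40 + 419) = (-1847/404 + 258)*459 = (102385/404)*459 = 46994715/404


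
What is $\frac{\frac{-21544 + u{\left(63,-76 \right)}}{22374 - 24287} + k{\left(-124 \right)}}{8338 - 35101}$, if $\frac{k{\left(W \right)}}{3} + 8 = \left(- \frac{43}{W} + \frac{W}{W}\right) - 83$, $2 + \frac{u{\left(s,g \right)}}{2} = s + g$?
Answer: $\frac{61125287}{6348504756} \approx 0.0096283$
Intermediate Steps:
$u{\left(s,g \right)} = -4 + 2 g + 2 s$ ($u{\left(s,g \right)} = -4 + 2 \left(s + g\right) = -4 + 2 \left(g + s\right) = -4 + \left(2 g + 2 s\right) = -4 + 2 g + 2 s$)
$k{\left(W \right)} = -270 - \frac{129}{W}$ ($k{\left(W \right)} = -24 + 3 \left(\left(- \frac{43}{W} + \frac{W}{W}\right) - 83\right) = -24 + 3 \left(\left(- \frac{43}{W} + 1\right) - 83\right) = -24 + 3 \left(\left(1 - \frac{43}{W}\right) - 83\right) = -24 + 3 \left(-82 - \frac{43}{W}\right) = -24 - \left(246 + \frac{129}{W}\right) = -270 - \frac{129}{W}$)
$\frac{\frac{-21544 + u{\left(63,-76 \right)}}{22374 - 24287} + k{\left(-124 \right)}}{8338 - 35101} = \frac{\frac{-21544 + \left(-4 + 2 \left(-76\right) + 2 \cdot 63\right)}{22374 - 24287} - \left(270 + \frac{129}{-124}\right)}{8338 - 35101} = \frac{\frac{-21544 - 30}{-1913} - \frac{33351}{124}}{-26763} = \left(\left(-21544 - 30\right) \left(- \frac{1}{1913}\right) + \left(-270 + \frac{129}{124}\right)\right) \left(- \frac{1}{26763}\right) = \left(\left(-21574\right) \left(- \frac{1}{1913}\right) - \frac{33351}{124}\right) \left(- \frac{1}{26763}\right) = \left(\frac{21574}{1913} - \frac{33351}{124}\right) \left(- \frac{1}{26763}\right) = \left(- \frac{61125287}{237212}\right) \left(- \frac{1}{26763}\right) = \frac{61125287}{6348504756}$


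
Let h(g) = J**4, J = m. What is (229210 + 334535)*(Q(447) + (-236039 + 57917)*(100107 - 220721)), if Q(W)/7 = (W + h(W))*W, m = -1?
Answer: 12112291727581500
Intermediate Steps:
J = -1
h(g) = 1 (h(g) = (-1)**4 = 1)
Q(W) = 7*W*(1 + W) (Q(W) = 7*((W + 1)*W) = 7*((1 + W)*W) = 7*(W*(1 + W)) = 7*W*(1 + W))
(229210 + 334535)*(Q(447) + (-236039 + 57917)*(100107 - 220721)) = (229210 + 334535)*(7*447*(1 + 447) + (-236039 + 57917)*(100107 - 220721)) = 563745*(7*447*448 - 178122*(-120614)) = 563745*(1401792 + 21484006908) = 563745*21485408700 = 12112291727581500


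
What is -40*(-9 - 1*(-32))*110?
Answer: -101200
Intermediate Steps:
-40*(-9 - 1*(-32))*110 = -40*(-9 + 32)*110 = -40*23*110 = -920*110 = -101200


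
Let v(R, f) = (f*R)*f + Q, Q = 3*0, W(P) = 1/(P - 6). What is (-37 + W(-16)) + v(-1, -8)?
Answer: -2223/22 ≈ -101.05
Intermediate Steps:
W(P) = 1/(-6 + P)
Q = 0
v(R, f) = R*f**2 (v(R, f) = (f*R)*f + 0 = (R*f)*f + 0 = R*f**2 + 0 = R*f**2)
(-37 + W(-16)) + v(-1, -8) = (-37 + 1/(-6 - 16)) - 1*(-8)**2 = (-37 + 1/(-22)) - 1*64 = (-37 - 1/22) - 64 = -815/22 - 64 = -2223/22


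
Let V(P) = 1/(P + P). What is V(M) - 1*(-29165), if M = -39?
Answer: 2274869/78 ≈ 29165.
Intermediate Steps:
V(P) = 1/(2*P)
V(M) - 1*(-29165) = (1/2)/(-39) - 1*(-29165) = (1/2)*(-1/39) + 29165 = -1/78 + 29165 = 2274869/78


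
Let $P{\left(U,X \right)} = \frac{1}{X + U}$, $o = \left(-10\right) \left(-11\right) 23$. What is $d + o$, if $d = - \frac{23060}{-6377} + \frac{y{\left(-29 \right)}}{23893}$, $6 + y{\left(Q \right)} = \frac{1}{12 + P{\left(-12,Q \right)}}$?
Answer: $\frac{189543704075625}{74811539551} \approx 2533.6$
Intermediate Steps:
$o = 2530$ ($o = 110 \cdot 23 = 2530$)
$P{\left(U,X \right)} = \frac{1}{U + X}$
$y{\left(Q \right)} = -6 + \frac{1}{12 + \frac{1}{-12 + Q}}$
$d = \frac{270509011595}{74811539551}$ ($d = - \frac{23060}{-6377} + \frac{\frac{1}{-143 + 12 \left(-29\right)} \left(846 - -2059\right)}{23893} = \left(-23060\right) \left(- \frac{1}{6377}\right) + \frac{846 + 2059}{-143 - 348} \cdot \frac{1}{23893} = \frac{23060}{6377} + \frac{1}{-491} \cdot 2905 \cdot \frac{1}{23893} = \frac{23060}{6377} + \left(- \frac{1}{491}\right) 2905 \cdot \frac{1}{23893} = \frac{23060}{6377} - \frac{2905}{11731463} = \frac{270509011595}{74811539551} \approx 3.6159$)
$d + o = \frac{270509011595}{74811539551} + 2530 = \frac{189543704075625}{74811539551}$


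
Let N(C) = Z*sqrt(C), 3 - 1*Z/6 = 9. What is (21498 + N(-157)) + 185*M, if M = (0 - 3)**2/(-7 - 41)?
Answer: 343413/16 - 36*I*sqrt(157) ≈ 21463.0 - 451.08*I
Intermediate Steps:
Z = -36 (Z = 18 - 6*9 = 18 - 54 = -36)
N(C) = -36*sqrt(C)
M = -3/16 (M = (-3)**2/(-48) = 9*(-1/48) = -3/16 ≈ -0.18750)
(21498 + N(-157)) + 185*M = (21498 - 36*I*sqrt(157)) + 185*(-3/16) = (21498 - 36*I*sqrt(157)) - 555/16 = 343413/16 - 36*I*sqrt(157)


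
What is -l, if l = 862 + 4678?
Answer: -5540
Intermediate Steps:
l = 5540
-l = -1*5540 = -5540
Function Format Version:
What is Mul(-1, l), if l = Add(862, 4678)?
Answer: -5540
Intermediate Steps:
l = 5540
Mul(-1, l) = Mul(-1, 5540) = -5540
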